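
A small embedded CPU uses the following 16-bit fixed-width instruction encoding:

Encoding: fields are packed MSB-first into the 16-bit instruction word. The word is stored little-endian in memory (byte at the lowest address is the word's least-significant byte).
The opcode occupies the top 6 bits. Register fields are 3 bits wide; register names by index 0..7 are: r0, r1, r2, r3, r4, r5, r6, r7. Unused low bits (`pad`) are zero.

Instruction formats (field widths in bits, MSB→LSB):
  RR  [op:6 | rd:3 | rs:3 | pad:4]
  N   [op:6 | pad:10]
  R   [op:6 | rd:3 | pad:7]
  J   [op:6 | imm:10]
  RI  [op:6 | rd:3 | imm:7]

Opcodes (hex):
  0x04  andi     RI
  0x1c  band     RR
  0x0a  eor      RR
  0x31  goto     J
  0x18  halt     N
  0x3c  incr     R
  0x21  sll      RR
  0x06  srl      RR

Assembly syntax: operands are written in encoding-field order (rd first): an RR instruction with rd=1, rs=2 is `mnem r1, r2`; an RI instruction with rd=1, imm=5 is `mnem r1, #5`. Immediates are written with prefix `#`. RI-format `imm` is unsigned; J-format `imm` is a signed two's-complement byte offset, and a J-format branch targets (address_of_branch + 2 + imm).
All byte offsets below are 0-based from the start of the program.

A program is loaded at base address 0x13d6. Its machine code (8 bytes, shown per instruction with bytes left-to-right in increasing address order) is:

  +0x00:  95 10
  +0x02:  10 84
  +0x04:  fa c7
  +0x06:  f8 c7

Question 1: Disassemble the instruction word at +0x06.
goto #-8

@+06  little-endian(f8 c7) = 0xc7f8
  top 6b → 0x31 → goto [J]
  [9:0] imm=1016 (s10→-8) = #-8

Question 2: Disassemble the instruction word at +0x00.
@+00  little-endian(95 10) = 0x1095
  top 6b → 0x4 → andi [RI]
  rd@[9:7]=0x1 ⇒ r1
  imm@[6:0]=0x15 ⇒ #21

andi r1, #21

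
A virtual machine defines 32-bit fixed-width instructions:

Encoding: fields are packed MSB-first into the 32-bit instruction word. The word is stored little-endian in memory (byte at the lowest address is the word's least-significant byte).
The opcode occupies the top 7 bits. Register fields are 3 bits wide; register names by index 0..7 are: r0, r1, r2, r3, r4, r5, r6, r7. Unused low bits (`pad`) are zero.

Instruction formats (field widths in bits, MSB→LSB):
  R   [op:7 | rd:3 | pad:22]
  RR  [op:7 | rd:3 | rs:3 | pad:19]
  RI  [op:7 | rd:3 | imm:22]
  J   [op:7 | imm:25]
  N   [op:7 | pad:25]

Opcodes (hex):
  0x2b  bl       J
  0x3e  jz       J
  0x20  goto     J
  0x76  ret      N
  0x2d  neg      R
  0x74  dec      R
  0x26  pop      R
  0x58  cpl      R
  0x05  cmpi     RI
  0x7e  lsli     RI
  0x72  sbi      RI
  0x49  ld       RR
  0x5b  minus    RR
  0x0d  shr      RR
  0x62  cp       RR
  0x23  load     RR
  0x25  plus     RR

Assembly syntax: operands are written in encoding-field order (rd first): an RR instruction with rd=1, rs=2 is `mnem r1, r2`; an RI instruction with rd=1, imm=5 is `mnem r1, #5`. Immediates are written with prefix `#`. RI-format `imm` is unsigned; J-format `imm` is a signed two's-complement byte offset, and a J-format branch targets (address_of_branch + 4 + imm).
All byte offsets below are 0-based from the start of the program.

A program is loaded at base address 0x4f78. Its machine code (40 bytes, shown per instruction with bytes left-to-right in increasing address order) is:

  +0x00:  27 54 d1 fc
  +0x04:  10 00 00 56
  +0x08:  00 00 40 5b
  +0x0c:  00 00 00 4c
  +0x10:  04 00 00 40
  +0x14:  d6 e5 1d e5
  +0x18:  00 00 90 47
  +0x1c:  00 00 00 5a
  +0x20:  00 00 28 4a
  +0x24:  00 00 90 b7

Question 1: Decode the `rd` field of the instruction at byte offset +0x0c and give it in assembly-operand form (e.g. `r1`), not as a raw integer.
r0

off 0x0c: read 00 00 00 4c as little → 0x4c000000
  opcode bits[31:25]=0x26: pop/R
  rd@[24:22]=0x0 ⇒ r0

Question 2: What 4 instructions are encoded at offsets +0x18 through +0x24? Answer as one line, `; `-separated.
load r6, r2; neg r0; plus r0, r5; minus r6, r2

@+18  little-endian(00 00 90 47) = 0x47900000
  top 7b → 0x23 → load [RR]
  rd: (w>>22)&0x7=0x6 → r6
  rs: (w>>19)&0x7=0x2 → r2
@+1c  little-endian(00 00 00 5a) = 0x5a000000
  top 7b → 0x2d → neg [R]
  rd: (w>>22)&0x7=0x0 → r0
@+20  little-endian(00 00 28 4a) = 0x4a280000
  top 7b → 0x25 → plus [RR]
  rd: (w>>22)&0x7=0x0 → r0
  rs: (w>>19)&0x7=0x5 → r5
@+24  little-endian(00 00 90 b7) = 0xb7900000
  top 7b → 0x5b → minus [RR]
  rd: (w>>22)&0x7=0x6 → r6
  rs: (w>>19)&0x7=0x2 → r2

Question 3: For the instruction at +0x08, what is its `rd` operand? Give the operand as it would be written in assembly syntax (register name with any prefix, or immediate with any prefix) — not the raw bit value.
r5

off 0x08: read 00 00 40 5b as little → 0x5b400000
  top 7b → 0x2d → neg [R]
  rd@[24:22]=0x5 ⇒ r5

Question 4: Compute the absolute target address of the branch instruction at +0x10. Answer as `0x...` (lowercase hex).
0x4f90

@+10  little-endian(04 00 00 40) = 0x40000004
  op=0x40000004>>25=0x20 ⇒ goto (J)
  [24:0] imm=4 = #4
  target = base 0x4f78 + off 0x10 + 4 + imm 4 = 0x4f90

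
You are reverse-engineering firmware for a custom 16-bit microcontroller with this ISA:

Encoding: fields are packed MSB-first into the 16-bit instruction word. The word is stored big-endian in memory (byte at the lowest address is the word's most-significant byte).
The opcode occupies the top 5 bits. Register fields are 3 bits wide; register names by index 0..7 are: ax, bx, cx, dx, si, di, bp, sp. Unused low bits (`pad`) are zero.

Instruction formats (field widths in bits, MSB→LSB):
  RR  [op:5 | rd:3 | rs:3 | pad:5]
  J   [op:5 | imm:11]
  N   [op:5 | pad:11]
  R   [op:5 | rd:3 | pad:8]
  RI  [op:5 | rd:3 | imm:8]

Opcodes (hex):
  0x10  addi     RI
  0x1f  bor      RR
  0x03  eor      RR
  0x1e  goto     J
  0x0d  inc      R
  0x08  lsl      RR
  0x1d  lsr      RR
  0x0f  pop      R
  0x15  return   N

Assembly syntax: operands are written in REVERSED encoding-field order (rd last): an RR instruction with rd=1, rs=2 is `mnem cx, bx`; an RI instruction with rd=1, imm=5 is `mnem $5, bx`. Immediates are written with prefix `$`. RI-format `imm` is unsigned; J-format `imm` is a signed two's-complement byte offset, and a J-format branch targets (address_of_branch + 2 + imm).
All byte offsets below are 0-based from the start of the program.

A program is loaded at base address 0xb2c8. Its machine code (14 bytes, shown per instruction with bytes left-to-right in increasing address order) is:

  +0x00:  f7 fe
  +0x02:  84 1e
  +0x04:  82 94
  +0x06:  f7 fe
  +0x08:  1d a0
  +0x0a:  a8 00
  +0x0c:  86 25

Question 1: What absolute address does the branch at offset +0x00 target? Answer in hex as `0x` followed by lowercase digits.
0xb2c8

@+00  big-endian(f7 fe) = 0xf7fe
  top 5b → 0x1e → goto [J]
  imm@[10:0]=0x7fe (s11→-2) ⇒ $-2
  target = base 0xb2c8 + off 0x00 + 2 + imm -2 = 0xb2c8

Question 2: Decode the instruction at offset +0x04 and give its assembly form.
[04] 82 94 → 0x8294
  opcode bits[15:11]=0x10: addi/RI
  rd@[10:8]=0x2 ⇒ cx
  imm@[7:0]=0x94 ⇒ $148

addi $148, cx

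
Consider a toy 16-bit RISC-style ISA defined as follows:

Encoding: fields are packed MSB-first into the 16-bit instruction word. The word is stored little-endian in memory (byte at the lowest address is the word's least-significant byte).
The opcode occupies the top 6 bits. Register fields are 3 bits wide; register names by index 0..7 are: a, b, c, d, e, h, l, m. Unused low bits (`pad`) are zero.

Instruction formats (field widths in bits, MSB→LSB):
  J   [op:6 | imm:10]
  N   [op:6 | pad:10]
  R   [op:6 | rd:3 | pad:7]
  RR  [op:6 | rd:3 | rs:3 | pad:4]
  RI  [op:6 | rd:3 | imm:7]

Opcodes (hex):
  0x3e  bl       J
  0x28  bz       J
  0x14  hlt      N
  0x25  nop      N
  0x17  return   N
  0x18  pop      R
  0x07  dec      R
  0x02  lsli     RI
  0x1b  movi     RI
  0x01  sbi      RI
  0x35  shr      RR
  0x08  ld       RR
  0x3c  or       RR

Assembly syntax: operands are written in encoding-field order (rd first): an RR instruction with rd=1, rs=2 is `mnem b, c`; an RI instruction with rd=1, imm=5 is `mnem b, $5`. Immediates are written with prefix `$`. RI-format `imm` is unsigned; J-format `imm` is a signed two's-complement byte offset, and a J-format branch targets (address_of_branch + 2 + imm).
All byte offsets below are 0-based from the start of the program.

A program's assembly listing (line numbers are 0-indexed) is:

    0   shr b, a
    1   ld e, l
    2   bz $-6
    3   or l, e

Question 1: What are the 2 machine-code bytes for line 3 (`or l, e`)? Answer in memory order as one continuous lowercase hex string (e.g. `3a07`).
40f3

3. or fields op=0x3c:6|rd=6:3|rs=4:3|pad=0:4 → word f340h → 40 f3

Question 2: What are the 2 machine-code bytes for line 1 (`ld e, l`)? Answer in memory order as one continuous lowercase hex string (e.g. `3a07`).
6022

line 1 (ld): pack op=0x8:6|rd=4:3|rs=6:3|pad=0:4 = 0x2260; little→ 60 22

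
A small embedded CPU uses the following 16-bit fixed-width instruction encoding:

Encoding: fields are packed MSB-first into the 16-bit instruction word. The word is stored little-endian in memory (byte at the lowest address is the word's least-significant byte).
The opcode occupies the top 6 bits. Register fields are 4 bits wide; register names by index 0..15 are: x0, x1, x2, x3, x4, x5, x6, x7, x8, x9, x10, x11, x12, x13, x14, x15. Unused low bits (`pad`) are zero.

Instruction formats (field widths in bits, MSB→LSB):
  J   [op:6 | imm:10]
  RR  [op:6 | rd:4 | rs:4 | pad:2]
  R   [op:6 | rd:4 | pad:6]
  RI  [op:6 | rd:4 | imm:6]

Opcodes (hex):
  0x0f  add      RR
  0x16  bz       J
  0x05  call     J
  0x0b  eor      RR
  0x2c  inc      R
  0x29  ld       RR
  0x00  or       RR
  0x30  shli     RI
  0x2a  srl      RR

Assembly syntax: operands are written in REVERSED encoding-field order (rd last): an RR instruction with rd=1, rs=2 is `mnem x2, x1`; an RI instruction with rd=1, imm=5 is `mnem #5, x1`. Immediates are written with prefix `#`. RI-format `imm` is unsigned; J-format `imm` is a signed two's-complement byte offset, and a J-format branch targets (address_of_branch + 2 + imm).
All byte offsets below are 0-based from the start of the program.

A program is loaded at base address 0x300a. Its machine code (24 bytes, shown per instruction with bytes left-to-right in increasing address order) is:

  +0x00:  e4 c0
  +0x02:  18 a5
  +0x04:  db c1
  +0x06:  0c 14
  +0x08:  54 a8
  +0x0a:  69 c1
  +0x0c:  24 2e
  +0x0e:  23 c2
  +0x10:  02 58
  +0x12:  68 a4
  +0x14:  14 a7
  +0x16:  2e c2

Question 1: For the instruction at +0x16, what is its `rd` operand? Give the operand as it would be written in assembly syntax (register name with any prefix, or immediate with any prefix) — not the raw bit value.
x8

+0x16: 2e c2 ⇒ word 0xc22e (little)
  opcode bits[15:10]=0x30: shli/RI
  rd: (w>>6)&0xf=0x8 → x8
  imm: (w>>0)&0x3f=0x2e → #46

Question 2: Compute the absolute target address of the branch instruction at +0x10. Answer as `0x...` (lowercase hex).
0x301e

off 0x10: read 02 58 as little → 0x5802
  opcode bits[15:10]=0x16: bz/J
  imm@[9:0]=0x2 ⇒ #2
  target = base 0x300a + off 0x10 + 2 + imm 2 = 0x301e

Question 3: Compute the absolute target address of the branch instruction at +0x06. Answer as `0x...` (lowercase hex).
0x301e

[06] 0c 14 → 0x140c
  top 6b → 0x5 → call [J]
  [9:0] imm=12 = #12
  target = base 0x300a + off 0x06 + 2 + imm 12 = 0x301e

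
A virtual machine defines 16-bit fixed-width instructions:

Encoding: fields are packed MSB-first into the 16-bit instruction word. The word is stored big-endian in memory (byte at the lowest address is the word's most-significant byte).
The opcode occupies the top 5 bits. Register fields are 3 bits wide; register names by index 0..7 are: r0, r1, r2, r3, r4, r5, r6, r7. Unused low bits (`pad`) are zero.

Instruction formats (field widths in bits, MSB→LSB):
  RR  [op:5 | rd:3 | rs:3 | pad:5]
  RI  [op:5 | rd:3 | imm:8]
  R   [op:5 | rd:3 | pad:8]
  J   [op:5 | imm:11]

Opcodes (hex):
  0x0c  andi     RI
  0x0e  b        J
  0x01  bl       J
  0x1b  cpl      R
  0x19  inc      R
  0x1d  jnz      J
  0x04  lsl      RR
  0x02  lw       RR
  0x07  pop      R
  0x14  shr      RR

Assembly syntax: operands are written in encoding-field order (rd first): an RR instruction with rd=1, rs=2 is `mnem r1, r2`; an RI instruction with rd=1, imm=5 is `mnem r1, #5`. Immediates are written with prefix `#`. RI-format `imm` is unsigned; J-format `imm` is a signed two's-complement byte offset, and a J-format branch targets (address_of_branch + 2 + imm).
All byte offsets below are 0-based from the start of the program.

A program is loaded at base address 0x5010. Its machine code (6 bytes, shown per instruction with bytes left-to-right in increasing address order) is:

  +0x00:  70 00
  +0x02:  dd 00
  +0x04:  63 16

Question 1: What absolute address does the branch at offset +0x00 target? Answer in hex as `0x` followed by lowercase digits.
+0x00: 70 00 ⇒ word 0x7000 (big)
  top 5b → 0xe → b [J]
  imm: (w>>0)&0x7ff=0x0 → #0
  target = base 0x5010 + off 0x00 + 2 + imm 0 = 0x5012

0x5012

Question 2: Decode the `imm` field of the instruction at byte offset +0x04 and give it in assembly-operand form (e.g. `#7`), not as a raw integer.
[04] 63 16 → 0x6316
  op=0x6316>>11=0xc ⇒ andi (RI)
  [10:8] rd=3 = r3
  [7:0] imm=22 = #22

#22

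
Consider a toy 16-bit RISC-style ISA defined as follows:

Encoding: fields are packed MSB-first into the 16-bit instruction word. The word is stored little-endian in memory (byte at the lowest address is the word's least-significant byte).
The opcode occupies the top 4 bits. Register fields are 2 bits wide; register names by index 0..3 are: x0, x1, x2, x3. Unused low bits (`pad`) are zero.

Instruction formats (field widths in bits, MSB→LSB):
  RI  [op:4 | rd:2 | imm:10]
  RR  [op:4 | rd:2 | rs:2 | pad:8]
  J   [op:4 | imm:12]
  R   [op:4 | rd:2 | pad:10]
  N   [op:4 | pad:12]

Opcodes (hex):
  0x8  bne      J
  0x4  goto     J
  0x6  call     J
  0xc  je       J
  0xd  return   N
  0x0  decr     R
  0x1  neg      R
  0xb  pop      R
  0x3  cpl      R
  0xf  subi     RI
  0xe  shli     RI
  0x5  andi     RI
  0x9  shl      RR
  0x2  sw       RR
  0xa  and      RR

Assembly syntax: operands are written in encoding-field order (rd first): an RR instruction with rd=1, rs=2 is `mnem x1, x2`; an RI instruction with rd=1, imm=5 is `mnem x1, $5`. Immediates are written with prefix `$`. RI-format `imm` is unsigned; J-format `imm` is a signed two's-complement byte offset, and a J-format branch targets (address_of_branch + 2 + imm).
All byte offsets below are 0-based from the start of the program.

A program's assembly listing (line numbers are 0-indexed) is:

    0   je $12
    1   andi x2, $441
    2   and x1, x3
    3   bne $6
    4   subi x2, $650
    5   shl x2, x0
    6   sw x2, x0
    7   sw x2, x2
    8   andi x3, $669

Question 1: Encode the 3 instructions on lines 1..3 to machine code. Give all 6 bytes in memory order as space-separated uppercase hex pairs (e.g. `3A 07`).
B9 59 00 A7 06 80

1. andi fields op=0x5:4|rd=2:2|imm=441:10 → word 59b9h → b9 59
2. and fields op=0xa:4|rd=1:2|rs=3:2|pad=0:8 → word a700h → 00 a7
3. bne fields op=0x8:4|imm=6:12 → word 8006h → 06 80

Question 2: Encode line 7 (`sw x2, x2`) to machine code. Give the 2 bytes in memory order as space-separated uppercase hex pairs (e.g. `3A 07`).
L7: sw op=0x2:4|rd=2:2|rs=2:2|pad=0:8 ⇒ 0x2a00 ⇒ little 00 2a

00 2A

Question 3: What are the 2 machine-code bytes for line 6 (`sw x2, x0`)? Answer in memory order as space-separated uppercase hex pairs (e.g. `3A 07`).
00 28

6. sw fields op=0x2:4|rd=2:2|rs=0:2|pad=0:8 → word 2800h → 00 28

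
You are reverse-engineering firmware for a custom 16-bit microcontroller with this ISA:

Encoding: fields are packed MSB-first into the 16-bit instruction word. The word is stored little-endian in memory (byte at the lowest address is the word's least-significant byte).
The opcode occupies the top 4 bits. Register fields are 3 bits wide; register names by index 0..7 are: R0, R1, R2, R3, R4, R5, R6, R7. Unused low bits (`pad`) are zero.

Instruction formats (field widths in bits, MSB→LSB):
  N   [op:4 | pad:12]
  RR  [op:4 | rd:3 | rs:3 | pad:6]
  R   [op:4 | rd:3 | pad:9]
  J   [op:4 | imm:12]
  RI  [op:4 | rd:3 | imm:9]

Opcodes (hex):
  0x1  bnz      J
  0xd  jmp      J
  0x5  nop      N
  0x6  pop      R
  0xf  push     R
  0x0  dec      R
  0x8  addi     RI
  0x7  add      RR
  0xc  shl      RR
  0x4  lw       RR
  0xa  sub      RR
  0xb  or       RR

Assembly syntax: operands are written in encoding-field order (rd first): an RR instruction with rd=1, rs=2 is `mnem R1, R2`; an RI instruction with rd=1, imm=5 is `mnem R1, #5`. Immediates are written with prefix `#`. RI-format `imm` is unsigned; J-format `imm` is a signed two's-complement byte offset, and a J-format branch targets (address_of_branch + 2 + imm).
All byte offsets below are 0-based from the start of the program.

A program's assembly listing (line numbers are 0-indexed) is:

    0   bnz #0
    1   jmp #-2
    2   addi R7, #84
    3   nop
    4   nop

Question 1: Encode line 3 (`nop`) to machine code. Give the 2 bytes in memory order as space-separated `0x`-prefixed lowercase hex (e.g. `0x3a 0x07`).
0x00 0x50

line 3 (nop): pack op=0x5:4|pad=0:12 = 0x5000; little→ 00 50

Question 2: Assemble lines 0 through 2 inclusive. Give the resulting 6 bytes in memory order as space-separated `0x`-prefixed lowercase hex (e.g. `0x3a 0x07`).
0x00 0x10 0xfe 0xdf 0x54 0x8e

line 0 (bnz): pack op=0x1:4|imm=0:12 = 0x1000; little→ 00 10
line 1 (jmp): pack op=0xd:4|imm=-2:12 = 0xdffe; little→ fe df
line 2 (addi): pack op=0x8:4|rd=7:3|imm=84:9 = 0x8e54; little→ 54 8e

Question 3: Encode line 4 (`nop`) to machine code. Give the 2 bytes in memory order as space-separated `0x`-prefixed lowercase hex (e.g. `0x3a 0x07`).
L4: nop op=0x5:4|pad=0:12 ⇒ 0x5000 ⇒ little 00 50

0x00 0x50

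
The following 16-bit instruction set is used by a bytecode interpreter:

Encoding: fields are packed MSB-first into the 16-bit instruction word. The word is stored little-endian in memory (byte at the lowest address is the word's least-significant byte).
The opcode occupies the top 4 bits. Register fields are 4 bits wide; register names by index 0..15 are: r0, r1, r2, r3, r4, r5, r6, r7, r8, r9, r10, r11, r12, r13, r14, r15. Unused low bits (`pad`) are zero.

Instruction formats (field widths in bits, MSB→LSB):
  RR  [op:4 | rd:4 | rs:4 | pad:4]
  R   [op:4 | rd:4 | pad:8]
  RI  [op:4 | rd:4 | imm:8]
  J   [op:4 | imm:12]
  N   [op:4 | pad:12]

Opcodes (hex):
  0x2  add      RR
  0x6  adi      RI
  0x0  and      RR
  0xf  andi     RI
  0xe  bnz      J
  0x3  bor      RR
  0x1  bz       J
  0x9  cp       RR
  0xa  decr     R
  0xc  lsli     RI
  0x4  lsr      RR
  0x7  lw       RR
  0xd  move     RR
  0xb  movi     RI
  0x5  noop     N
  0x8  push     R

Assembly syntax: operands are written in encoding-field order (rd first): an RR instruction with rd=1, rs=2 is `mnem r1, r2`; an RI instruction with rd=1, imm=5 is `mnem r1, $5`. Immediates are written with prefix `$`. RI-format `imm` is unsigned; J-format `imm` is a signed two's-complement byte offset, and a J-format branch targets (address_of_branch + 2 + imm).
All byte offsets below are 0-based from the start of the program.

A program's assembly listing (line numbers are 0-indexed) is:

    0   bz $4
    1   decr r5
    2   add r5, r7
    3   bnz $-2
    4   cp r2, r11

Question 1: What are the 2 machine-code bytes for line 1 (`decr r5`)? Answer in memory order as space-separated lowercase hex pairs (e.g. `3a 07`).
00 a5

1. decr fields op=0xa:4|rd=5:4|pad=0:8 → word a500h → 00 a5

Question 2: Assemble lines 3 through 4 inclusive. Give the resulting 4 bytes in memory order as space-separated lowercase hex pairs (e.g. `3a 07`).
3. bnz fields op=0xe:4|imm=-2:12 → word effeh → fe ef
4. cp fields op=0x9:4|rd=2:4|rs=11:4|pad=0:4 → word 92b0h → b0 92

fe ef b0 92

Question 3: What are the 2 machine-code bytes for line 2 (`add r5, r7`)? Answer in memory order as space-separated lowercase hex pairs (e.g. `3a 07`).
70 25

L2: add op=0x2:4|rd=5:4|rs=7:4|pad=0:4 ⇒ 0x2570 ⇒ little 70 25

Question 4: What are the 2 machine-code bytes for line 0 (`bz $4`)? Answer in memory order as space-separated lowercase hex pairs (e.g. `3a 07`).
04 10

0. bz fields op=0x1:4|imm=4:12 → word 1004h → 04 10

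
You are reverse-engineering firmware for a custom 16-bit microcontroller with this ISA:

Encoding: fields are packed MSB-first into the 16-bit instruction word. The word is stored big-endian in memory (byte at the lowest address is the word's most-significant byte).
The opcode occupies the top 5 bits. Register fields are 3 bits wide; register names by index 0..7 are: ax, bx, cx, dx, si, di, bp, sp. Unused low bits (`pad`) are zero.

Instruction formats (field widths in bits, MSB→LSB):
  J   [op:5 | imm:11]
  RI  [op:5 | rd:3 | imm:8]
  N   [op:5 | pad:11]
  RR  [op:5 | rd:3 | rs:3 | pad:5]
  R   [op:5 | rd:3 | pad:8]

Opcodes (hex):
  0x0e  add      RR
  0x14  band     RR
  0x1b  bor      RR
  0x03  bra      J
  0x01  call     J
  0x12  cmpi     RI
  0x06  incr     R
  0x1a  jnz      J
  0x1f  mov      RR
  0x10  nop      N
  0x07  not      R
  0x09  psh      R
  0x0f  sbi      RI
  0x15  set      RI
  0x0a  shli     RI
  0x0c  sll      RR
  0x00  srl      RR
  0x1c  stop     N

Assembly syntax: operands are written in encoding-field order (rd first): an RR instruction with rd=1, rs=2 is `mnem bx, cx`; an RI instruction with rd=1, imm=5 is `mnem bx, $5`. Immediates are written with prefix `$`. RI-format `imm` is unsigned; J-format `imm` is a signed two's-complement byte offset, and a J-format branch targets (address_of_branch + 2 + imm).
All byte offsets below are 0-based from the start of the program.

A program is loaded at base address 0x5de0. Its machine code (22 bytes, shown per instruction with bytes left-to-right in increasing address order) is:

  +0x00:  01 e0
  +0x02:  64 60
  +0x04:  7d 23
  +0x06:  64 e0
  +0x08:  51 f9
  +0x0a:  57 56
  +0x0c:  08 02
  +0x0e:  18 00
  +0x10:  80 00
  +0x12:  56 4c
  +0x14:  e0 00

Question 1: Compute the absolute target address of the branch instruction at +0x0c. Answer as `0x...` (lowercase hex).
0x5df0

+0x0c: 08 02 ⇒ word 0x0802 (big)
  top 5b → 0x1 → call [J]
  imm@[10:0]=0x2 ⇒ $2
  target = base 0x5de0 + off 0x0c + 2 + imm 2 = 0x5df0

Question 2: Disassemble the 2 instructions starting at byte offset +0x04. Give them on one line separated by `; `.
sbi di, $35; sll si, sp

[04] 7d 23 → 0x7d23
  opcode bits[15:11]=0xf: sbi/RI
  [10:8] rd=5 = di
  [7:0] imm=35 = $35
[06] 64 e0 → 0x64e0
  opcode bits[15:11]=0xc: sll/RR
  [10:8] rd=4 = si
  [7:5] rs=7 = sp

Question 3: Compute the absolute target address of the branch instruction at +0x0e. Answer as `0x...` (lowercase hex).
0x5df0

@+0e  big-endian(18 00) = 0x1800
  opcode bits[15:11]=0x3: bra/J
  imm@[10:0]=0x0 ⇒ $0
  target = base 0x5de0 + off 0x0e + 2 + imm 0 = 0x5df0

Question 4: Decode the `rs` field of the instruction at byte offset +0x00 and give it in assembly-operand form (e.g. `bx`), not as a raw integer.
@+00  big-endian(01 e0) = 0x01e0
  top 5b → 0x0 → srl [RR]
  [10:8] rd=1 = bx
  [7:5] rs=7 = sp

sp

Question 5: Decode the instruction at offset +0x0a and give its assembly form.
shli sp, $86

@+0a  big-endian(57 56) = 0x5756
  op=0x5756>>11=0xa ⇒ shli (RI)
  rd: (w>>8)&0x7=0x7 → sp
  imm: (w>>0)&0xff=0x56 → $86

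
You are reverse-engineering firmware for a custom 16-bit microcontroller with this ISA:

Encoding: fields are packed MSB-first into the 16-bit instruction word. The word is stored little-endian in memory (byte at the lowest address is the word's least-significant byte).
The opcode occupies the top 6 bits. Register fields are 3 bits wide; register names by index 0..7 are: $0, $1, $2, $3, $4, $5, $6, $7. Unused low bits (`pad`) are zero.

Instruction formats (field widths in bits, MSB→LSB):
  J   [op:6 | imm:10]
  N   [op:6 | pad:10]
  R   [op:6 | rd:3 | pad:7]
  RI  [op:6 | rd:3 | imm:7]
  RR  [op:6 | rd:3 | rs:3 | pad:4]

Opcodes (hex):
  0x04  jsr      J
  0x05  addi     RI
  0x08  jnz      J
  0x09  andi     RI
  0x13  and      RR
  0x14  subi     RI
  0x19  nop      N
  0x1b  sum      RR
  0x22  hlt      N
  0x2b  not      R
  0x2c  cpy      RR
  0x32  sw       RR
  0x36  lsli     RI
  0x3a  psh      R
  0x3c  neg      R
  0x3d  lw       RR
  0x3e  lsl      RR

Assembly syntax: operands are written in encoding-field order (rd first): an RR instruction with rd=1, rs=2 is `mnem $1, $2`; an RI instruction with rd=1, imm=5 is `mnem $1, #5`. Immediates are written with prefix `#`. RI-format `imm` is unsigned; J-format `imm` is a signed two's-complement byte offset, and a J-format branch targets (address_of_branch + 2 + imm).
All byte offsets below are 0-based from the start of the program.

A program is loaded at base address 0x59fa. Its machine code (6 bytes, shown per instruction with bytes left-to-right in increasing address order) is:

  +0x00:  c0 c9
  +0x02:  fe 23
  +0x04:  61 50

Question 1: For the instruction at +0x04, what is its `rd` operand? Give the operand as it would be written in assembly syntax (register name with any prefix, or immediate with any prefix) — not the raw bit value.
+0x04: 61 50 ⇒ word 0x5061 (little)
  opcode bits[15:10]=0x14: subi/RI
  rd@[9:7]=0x0 ⇒ $0
  imm@[6:0]=0x61 ⇒ #97

$0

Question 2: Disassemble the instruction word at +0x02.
+0x02: fe 23 ⇒ word 0x23fe (little)
  opcode bits[15:10]=0x8: jnz/J
  imm@[9:0]=0x3fe (s10→-2) ⇒ #-2

jnz #-2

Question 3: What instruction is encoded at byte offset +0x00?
sw $3, $4

[00] c0 c9 → 0xc9c0
  top 6b → 0x32 → sw [RR]
  rd: (w>>7)&0x7=0x3 → $3
  rs: (w>>4)&0x7=0x4 → $4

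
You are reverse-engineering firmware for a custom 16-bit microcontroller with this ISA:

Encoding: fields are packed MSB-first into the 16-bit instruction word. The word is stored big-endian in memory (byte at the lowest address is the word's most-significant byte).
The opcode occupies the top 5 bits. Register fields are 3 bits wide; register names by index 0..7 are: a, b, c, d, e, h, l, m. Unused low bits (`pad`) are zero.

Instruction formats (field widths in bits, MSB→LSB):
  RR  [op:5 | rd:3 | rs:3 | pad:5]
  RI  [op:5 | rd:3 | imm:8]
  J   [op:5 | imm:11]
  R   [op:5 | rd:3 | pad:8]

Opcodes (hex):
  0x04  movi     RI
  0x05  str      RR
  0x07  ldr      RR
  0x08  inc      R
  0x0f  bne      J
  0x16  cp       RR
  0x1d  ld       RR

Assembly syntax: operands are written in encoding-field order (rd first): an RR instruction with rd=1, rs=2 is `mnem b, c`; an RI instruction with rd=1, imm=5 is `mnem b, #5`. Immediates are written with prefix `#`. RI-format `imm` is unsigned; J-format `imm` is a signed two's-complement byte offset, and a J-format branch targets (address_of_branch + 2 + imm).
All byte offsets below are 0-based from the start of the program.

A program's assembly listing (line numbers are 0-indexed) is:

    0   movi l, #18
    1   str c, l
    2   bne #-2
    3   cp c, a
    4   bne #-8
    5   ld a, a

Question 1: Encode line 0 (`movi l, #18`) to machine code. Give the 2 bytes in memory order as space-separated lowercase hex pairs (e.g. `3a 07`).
L0: movi op=0x4:5|rd=6:3|imm=18:8 ⇒ 0x2612 ⇒ big 26 12

26 12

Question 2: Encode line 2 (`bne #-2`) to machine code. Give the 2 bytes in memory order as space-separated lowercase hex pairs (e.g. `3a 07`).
7f fe

line 2 (bne): pack op=0xf:5|imm=-2:11 = 0x7ffe; big→ 7f fe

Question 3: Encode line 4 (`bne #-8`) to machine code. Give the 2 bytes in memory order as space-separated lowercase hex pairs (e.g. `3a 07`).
7f f8

line 4 (bne): pack op=0xf:5|imm=-8:11 = 0x7ff8; big→ 7f f8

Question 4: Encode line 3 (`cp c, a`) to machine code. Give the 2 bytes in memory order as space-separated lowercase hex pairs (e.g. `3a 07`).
line 3 (cp): pack op=0x16:5|rd=2:3|rs=0:3|pad=0:5 = 0xb200; big→ b2 00

b2 00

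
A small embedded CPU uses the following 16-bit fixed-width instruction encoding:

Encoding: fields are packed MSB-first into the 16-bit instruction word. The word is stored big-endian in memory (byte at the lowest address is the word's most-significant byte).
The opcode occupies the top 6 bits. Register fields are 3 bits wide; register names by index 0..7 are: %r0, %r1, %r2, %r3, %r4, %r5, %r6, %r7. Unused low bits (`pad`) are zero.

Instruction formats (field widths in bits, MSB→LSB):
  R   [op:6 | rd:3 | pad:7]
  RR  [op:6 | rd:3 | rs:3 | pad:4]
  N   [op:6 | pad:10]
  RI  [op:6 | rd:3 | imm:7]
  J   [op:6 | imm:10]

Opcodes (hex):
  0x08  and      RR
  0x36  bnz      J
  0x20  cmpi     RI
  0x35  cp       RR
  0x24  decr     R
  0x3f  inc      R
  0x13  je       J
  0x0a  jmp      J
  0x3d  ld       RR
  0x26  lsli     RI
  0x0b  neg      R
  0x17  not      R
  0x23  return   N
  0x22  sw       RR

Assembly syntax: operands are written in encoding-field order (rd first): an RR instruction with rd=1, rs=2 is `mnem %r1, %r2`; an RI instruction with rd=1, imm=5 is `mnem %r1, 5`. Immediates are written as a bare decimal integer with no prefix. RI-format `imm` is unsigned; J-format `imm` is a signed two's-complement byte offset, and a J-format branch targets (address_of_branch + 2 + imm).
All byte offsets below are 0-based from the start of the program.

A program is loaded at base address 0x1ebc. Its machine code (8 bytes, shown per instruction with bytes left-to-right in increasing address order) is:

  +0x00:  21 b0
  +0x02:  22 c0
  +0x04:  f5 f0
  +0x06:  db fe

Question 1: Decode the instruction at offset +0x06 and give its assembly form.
+0x06: db fe ⇒ word 0xdbfe (big)
  opcode bits[15:10]=0x36: bnz/J
  imm: (w>>0)&0x3ff=0x3fe (s10→-2) → -2

bnz -2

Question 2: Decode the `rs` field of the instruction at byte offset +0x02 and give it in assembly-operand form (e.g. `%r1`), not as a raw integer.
%r4

@+02  big-endian(22 c0) = 0x22c0
  opcode bits[15:10]=0x8: and/RR
  rd: (w>>7)&0x7=0x5 → %r5
  rs: (w>>4)&0x7=0x4 → %r4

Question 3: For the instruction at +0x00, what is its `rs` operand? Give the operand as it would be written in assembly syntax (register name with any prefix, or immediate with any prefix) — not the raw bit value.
off 0x00: read 21 b0 as big → 0x21b0
  top 6b → 0x8 → and [RR]
  rd: (w>>7)&0x7=0x3 → %r3
  rs: (w>>4)&0x7=0x3 → %r3

%r3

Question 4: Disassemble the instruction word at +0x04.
ld %r3, %r7

+0x04: f5 f0 ⇒ word 0xf5f0 (big)
  opcode bits[15:10]=0x3d: ld/RR
  [9:7] rd=3 = %r3
  [6:4] rs=7 = %r7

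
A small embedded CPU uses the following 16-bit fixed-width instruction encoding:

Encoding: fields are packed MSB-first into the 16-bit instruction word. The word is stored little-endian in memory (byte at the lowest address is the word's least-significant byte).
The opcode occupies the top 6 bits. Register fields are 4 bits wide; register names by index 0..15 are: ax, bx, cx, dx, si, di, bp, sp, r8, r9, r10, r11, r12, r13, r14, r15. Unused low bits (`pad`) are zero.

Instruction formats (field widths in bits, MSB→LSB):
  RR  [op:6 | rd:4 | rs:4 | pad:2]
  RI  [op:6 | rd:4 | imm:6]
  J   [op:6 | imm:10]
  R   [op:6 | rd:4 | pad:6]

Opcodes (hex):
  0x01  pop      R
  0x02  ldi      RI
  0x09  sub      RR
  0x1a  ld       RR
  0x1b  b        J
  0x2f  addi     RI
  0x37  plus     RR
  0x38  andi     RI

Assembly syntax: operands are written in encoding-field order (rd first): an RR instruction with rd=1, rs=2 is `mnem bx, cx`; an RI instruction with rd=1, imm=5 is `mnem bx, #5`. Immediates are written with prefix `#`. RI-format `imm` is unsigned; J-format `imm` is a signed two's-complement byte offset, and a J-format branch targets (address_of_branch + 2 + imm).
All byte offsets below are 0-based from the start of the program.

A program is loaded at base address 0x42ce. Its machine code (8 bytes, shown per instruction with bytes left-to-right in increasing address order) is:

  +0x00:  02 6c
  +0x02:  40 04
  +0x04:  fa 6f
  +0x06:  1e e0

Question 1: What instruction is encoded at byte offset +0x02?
pop bx

@+02  little-endian(40 04) = 0x0440
  top 6b → 0x1 → pop [R]
  [9:6] rd=1 = bx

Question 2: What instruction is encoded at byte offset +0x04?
[04] fa 6f → 0x6ffa
  opcode bits[15:10]=0x1b: b/J
  imm: (w>>0)&0x3ff=0x3fa (s10→-6) → #-6

b #-6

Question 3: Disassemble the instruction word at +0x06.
andi ax, #30

off 0x06: read 1e e0 as little → 0xe01e
  opcode bits[15:10]=0x38: andi/RI
  rd: (w>>6)&0xf=0x0 → ax
  imm: (w>>0)&0x3f=0x1e → #30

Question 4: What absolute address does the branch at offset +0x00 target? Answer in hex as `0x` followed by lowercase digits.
0x42d2

+0x00: 02 6c ⇒ word 0x6c02 (little)
  top 6b → 0x1b → b [J]
  imm@[9:0]=0x2 ⇒ #2
  target = base 0x42ce + off 0x00 + 2 + imm 2 = 0x42d2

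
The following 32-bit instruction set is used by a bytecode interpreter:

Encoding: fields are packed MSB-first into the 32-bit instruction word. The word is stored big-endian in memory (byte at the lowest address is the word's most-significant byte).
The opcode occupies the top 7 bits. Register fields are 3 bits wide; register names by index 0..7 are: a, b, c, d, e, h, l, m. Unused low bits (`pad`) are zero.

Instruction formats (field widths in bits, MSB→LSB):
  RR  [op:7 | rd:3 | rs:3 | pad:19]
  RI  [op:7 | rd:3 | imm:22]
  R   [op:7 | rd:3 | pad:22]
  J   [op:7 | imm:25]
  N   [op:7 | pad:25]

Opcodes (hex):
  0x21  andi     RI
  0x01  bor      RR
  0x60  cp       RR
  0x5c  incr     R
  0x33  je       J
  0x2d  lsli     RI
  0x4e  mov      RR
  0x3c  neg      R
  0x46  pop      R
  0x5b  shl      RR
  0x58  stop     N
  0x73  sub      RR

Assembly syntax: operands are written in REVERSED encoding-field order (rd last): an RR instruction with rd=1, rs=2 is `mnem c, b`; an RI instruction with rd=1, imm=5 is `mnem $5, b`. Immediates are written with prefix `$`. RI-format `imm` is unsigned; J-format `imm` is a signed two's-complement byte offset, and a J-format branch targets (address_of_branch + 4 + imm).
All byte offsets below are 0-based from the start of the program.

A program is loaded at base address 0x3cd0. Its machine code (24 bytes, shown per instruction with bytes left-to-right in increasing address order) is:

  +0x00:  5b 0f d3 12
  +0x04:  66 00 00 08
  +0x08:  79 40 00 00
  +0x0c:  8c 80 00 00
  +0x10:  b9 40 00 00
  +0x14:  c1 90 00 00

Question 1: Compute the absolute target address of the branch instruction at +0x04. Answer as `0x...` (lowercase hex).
0x3ce0

[04] 66 00 00 08 → 0x66000008
  opcode bits[31:25]=0x33: je/J
  imm@[24:0]=0x8 ⇒ $8
  target = base 0x3cd0 + off 0x04 + 4 + imm 8 = 0x3ce0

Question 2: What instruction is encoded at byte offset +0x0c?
off 0x0c: read 8c 80 00 00 as big → 0x8c800000
  opcode bits[31:25]=0x46: pop/R
  rd@[24:22]=0x2 ⇒ c

pop c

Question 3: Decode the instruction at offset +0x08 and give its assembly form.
[08] 79 40 00 00 → 0x79400000
  opcode bits[31:25]=0x3c: neg/R
  rd@[24:22]=0x5 ⇒ h

neg h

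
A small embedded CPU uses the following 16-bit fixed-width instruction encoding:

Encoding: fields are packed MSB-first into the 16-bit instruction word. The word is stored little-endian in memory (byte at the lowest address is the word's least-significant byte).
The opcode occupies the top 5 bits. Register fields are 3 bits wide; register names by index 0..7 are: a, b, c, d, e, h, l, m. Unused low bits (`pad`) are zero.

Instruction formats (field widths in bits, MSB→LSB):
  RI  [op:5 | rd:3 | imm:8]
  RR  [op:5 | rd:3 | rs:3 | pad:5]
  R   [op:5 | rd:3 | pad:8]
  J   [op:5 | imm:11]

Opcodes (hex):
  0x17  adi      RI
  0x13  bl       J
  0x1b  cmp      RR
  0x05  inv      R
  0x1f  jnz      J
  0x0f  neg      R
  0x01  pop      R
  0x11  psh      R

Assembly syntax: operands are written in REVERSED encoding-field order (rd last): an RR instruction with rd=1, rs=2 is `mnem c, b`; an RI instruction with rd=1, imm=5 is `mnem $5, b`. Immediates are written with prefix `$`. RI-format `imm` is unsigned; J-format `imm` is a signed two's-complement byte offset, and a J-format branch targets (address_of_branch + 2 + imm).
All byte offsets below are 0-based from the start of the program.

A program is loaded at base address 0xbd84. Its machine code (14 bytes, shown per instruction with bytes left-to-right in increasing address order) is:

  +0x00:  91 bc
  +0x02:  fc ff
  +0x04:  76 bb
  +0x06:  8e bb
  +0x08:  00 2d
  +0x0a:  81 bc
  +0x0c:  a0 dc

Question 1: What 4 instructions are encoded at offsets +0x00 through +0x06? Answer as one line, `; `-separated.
@+00  little-endian(91 bc) = 0xbc91
  top 5b → 0x17 → adi [RI]
  rd@[10:8]=0x4 ⇒ e
  imm@[7:0]=0x91 ⇒ $145
@+02  little-endian(fc ff) = 0xfffc
  top 5b → 0x1f → jnz [J]
  imm@[10:0]=0x7fc (s11→-4) ⇒ $-4
@+04  little-endian(76 bb) = 0xbb76
  top 5b → 0x17 → adi [RI]
  rd@[10:8]=0x3 ⇒ d
  imm@[7:0]=0x76 ⇒ $118
@+06  little-endian(8e bb) = 0xbb8e
  top 5b → 0x17 → adi [RI]
  rd@[10:8]=0x3 ⇒ d
  imm@[7:0]=0x8e ⇒ $142

adi $145, e; jnz $-4; adi $118, d; adi $142, d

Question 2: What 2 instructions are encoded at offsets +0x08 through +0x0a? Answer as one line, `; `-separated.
@+08  little-endian(00 2d) = 0x2d00
  opcode bits[15:11]=0x5: inv/R
  rd: (w>>8)&0x7=0x5 → h
@+0a  little-endian(81 bc) = 0xbc81
  opcode bits[15:11]=0x17: adi/RI
  rd: (w>>8)&0x7=0x4 → e
  imm: (w>>0)&0xff=0x81 → $129

inv h; adi $129, e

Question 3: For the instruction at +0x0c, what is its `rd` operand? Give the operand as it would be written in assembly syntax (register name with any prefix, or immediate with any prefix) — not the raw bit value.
off 0x0c: read a0 dc as little → 0xdca0
  op=0xdca0>>11=0x1b ⇒ cmp (RR)
  [10:8] rd=4 = e
  [7:5] rs=5 = h

e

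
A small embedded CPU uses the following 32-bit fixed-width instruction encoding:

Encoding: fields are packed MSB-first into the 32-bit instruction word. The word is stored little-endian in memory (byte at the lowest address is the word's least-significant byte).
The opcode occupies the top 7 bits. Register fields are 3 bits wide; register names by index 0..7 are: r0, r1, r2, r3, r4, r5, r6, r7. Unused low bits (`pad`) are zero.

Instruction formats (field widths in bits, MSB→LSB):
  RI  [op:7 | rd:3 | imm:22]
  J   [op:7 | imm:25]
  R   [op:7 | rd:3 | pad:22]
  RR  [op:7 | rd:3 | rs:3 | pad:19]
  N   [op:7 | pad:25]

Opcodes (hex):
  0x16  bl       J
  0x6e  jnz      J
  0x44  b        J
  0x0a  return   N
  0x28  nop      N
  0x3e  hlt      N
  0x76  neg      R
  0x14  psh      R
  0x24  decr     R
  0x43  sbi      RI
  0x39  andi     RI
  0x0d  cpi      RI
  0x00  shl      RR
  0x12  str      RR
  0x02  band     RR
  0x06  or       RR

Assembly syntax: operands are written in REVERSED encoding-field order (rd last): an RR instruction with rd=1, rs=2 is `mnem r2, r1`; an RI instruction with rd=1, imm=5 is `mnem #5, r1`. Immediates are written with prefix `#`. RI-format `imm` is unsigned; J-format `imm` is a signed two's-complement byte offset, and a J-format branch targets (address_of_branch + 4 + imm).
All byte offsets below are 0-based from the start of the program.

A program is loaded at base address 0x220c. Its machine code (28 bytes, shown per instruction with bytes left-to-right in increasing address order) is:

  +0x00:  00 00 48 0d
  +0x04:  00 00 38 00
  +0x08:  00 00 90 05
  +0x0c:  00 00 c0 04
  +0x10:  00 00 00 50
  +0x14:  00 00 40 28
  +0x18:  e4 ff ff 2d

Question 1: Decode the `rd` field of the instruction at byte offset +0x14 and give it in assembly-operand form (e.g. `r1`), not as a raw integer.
r1

+0x14: 00 00 40 28 ⇒ word 0x28400000 (little)
  op=0x28400000>>25=0x14 ⇒ psh (R)
  [24:22] rd=1 = r1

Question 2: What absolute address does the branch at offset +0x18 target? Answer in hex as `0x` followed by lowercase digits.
0x220c

off 0x18: read e4 ff ff 2d as little → 0x2dffffe4
  op=0x2dffffe4>>25=0x16 ⇒ bl (J)
  [24:0] imm=33554404 (s25→-28) = #-28
  target = base 0x220c + off 0x18 + 4 + imm -28 = 0x220c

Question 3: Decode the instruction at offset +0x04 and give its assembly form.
shl r7, r0

@+04  little-endian(00 00 38 00) = 0x00380000
  top 7b → 0x0 → shl [RR]
  rd: (w>>22)&0x7=0x0 → r0
  rs: (w>>19)&0x7=0x7 → r7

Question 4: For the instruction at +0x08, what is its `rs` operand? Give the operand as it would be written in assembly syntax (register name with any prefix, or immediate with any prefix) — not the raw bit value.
r2

[08] 00 00 90 05 → 0x05900000
  top 7b → 0x2 → band [RR]
  [24:22] rd=6 = r6
  [21:19] rs=2 = r2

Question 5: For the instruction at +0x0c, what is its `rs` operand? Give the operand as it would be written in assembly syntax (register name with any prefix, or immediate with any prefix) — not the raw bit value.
r0

[0c] 00 00 c0 04 → 0x04c00000
  opcode bits[31:25]=0x2: band/RR
  rd@[24:22]=0x3 ⇒ r3
  rs@[21:19]=0x0 ⇒ r0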